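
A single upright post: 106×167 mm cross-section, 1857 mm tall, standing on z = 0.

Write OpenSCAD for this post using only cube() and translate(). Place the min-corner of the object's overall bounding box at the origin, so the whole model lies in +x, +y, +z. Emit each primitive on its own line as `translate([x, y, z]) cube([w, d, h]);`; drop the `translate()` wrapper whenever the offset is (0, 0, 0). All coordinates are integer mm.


cube([106, 167, 1857]);


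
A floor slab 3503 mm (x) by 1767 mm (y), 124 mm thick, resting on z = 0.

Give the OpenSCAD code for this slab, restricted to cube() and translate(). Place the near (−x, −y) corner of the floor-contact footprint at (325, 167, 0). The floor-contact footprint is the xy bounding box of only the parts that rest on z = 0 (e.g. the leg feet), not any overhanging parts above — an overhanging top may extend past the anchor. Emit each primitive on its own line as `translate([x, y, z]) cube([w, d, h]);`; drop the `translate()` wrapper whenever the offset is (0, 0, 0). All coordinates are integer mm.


translate([325, 167, 0]) cube([3503, 1767, 124]);


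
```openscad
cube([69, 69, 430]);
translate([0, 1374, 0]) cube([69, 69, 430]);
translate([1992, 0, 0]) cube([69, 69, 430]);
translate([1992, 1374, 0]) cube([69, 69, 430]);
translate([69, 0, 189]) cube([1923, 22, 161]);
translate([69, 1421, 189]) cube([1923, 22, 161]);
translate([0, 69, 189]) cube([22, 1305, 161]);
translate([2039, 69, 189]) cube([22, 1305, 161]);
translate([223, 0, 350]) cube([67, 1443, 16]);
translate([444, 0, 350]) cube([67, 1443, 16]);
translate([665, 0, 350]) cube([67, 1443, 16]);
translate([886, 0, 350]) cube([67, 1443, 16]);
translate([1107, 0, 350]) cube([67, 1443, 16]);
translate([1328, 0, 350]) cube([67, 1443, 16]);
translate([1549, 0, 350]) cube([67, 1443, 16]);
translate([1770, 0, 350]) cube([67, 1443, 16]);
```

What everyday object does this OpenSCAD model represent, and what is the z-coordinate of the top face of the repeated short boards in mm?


A bed frame. The slat-top height is 366 mm.

Four posts, four rails, and a row of slats — a bed frame. Slats sit on the rails at z = 189 + 161 = 350; with slat thickness 16, the top is 366 mm.


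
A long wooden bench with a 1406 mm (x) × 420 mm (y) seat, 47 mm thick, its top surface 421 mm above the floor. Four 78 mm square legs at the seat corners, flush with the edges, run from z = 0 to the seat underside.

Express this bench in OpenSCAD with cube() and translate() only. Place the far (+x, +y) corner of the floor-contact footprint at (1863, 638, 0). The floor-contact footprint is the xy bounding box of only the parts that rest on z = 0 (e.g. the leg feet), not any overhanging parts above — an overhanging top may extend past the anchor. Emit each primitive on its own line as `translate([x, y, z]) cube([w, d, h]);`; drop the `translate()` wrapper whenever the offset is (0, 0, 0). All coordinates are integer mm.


translate([457, 218, 374]) cube([1406, 420, 47]);
translate([457, 218, 0]) cube([78, 78, 374]);
translate([457, 560, 0]) cube([78, 78, 374]);
translate([1785, 218, 0]) cube([78, 78, 374]);
translate([1785, 560, 0]) cube([78, 78, 374]);


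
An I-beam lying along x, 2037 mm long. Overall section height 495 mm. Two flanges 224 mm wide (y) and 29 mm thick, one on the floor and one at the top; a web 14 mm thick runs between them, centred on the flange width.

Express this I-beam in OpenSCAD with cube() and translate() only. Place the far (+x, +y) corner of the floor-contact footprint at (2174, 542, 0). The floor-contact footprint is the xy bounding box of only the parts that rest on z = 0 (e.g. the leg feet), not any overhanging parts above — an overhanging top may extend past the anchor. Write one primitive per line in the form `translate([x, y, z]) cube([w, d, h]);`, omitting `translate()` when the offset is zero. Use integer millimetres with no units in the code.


translate([137, 318, 0]) cube([2037, 224, 29]);
translate([137, 423, 29]) cube([2037, 14, 437]);
translate([137, 318, 466]) cube([2037, 224, 29]);


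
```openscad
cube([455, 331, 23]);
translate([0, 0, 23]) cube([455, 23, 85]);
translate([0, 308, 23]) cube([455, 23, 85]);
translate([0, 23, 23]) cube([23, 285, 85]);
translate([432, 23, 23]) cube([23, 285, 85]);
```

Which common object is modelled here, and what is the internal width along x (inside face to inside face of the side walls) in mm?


An open box. The internal width is 409 mm.

A 455×331 base slab with four walls standing on it — an open box. The base is 455 mm wide and the walls are 23 mm thick, so the internal width is 455 − 2 × 23 = 409 mm.


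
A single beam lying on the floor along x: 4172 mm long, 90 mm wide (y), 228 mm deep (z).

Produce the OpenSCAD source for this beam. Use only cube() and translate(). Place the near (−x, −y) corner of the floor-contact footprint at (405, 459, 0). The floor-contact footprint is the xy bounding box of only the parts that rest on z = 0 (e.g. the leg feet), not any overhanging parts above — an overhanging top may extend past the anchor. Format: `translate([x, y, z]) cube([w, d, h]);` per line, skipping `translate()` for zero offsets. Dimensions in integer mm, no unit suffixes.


translate([405, 459, 0]) cube([4172, 90, 228]);


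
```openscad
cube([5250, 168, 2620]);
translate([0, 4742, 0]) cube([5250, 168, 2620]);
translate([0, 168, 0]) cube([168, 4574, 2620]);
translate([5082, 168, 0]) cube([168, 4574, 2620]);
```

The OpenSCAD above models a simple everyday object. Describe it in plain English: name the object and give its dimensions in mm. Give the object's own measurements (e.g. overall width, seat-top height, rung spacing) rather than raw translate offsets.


The wall frame of a small rectangular building: four walls, each 2620 mm tall and 168 mm thick, enclosing a footprint 5250 mm (x) by 4910 mm (y) outside-to-outside, with no floor or roof. The front and back walls (the −y and +y sides) span the full width; the two side walls fit between them.


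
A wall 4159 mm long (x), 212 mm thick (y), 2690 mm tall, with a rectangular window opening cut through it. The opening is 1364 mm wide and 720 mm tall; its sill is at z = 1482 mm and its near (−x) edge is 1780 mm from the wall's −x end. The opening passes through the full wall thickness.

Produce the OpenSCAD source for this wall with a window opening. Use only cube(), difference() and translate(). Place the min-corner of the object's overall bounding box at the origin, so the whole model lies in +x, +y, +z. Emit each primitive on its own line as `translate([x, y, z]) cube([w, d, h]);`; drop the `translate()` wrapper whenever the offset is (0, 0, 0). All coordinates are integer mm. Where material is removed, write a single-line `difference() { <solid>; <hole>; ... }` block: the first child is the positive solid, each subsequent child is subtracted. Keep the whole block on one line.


difference() { cube([4159, 212, 2690]); translate([1780, 0, 1482]) cube([1364, 212, 720]); }


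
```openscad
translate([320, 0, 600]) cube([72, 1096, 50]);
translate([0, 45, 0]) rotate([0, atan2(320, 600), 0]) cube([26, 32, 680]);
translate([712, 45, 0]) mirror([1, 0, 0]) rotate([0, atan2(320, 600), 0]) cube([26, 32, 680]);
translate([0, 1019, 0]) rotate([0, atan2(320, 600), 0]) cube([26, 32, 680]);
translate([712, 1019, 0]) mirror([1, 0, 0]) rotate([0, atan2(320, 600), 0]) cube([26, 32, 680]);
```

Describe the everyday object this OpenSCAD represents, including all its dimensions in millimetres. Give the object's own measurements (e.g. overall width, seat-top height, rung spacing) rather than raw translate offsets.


A sawhorse. A 72×1096×50 mm beam (x, y, z) sits on two A-frame leg pairs. Each pair is two raked legs of 26×32 mm section (32 mm along y) splaying symmetrically in x. Each leg rises 600 mm vertically over 320 mm of horizontal reach and is 680 mm long along its own axis. Every leg's outer bottom edge rests on the floor and its outer top edge meets a bottom edge of the beam — the left legs (tilting toward +x) meet the beam's −x bottom edge, the right legs (their mirror images, tilting toward −x) meet its +x bottom edge — so the leg tops tuck under the beam, the beam's underside is 600 mm above the floor, and the feet are 712 mm apart outside-to-outside with the beam centred between them. The two leg pairs are set in 45 mm from either end of the beam.


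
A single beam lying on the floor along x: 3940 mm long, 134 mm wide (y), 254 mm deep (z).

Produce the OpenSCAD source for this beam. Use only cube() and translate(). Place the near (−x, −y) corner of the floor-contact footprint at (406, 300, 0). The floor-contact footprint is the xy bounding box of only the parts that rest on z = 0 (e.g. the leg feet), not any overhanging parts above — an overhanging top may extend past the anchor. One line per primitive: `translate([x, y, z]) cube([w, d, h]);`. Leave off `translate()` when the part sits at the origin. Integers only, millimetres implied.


translate([406, 300, 0]) cube([3940, 134, 254]);


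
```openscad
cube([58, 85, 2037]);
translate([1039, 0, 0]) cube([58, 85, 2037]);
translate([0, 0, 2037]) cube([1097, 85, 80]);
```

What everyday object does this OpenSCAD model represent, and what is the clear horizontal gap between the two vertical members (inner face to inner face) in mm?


A door frame. The clear opening width is 981 mm.

Two 2037 mm tall posts with a header on top — a door frame. The left jamb is 58 mm wide at x = 0; the right jamb starts at x = 1039. The clear opening is 1039 − 58 = 981 mm.


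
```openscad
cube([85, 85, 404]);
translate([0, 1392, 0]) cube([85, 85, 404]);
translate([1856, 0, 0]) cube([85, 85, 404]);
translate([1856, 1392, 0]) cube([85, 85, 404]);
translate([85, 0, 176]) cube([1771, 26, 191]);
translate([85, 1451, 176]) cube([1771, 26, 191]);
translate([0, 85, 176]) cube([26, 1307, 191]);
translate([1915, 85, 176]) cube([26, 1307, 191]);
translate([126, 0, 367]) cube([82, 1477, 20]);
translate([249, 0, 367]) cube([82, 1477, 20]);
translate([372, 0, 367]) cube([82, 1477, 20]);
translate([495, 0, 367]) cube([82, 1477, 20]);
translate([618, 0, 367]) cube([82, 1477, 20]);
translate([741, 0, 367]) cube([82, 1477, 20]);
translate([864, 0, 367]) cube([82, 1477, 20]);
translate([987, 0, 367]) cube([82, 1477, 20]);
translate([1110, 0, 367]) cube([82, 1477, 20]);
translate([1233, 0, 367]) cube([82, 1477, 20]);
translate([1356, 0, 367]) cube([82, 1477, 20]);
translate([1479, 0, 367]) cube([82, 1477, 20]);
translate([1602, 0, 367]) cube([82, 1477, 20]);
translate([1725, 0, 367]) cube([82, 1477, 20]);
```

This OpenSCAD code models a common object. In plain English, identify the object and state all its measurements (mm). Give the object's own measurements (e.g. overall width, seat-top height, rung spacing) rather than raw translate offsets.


A bed frame 1941 mm long (x) by 1477 mm wide (y). Four 85×85 mm corner posts, 404 mm tall, at the corners of the footprint. Four rails of 26 mm thickness and 191 mm height run between adjacent posts with their undersides at z = 176 mm, their outer faces flush with the outside of the frame (the two x-running rails run between the posts' inner faces; the two y-running rails run between the posts' inner faces). 14 slats, each 82 mm wide (x) and 20 mm thick, lie across the top of the two x-running rails, running the full 1477 mm width of the frame in y; along x they sit between the end posts with a 41 mm gap after the −x posts and between neighbouring slats, leaving 49 mm before the +x posts.


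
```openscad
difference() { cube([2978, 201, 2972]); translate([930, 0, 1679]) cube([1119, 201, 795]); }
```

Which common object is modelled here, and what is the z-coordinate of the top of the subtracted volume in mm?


A wall with a window opening. The window head height is 2474 mm.

A wall with a rectangular opening subtracted — a window. Sill at z = 1679, opening 795 mm tall, so the head is at 1679 + 795 = 2474 mm.


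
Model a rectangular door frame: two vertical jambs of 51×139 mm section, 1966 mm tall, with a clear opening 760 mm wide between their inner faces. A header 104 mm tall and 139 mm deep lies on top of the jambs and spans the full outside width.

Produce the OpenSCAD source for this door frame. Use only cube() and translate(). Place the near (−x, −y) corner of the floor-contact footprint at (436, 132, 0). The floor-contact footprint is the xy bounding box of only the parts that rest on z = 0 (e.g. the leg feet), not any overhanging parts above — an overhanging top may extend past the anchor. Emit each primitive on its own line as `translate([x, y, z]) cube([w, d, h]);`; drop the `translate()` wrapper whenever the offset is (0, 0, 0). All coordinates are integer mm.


translate([436, 132, 0]) cube([51, 139, 1966]);
translate([1247, 132, 0]) cube([51, 139, 1966]);
translate([436, 132, 1966]) cube([862, 139, 104]);


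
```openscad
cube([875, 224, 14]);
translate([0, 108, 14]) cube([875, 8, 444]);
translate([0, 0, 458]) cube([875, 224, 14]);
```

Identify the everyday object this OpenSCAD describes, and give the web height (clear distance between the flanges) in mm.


An I-beam. The web height is 444 mm.

Two wide flanges with a thin centred web — an I-beam. Overall 472 mm minus two 14 mm flanges gives a web of 472 − 2·14 = 444 mm.


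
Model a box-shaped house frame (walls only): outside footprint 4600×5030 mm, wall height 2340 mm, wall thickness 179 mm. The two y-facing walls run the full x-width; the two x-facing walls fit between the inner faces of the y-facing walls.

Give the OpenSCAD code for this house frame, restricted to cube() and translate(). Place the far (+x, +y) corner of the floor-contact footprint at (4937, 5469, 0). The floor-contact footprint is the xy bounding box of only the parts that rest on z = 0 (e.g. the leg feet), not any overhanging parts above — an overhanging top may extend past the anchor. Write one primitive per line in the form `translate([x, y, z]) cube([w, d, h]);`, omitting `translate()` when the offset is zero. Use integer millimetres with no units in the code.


translate([337, 439, 0]) cube([4600, 179, 2340]);
translate([337, 5290, 0]) cube([4600, 179, 2340]);
translate([337, 618, 0]) cube([179, 4672, 2340]);
translate([4758, 618, 0]) cube([179, 4672, 2340]);


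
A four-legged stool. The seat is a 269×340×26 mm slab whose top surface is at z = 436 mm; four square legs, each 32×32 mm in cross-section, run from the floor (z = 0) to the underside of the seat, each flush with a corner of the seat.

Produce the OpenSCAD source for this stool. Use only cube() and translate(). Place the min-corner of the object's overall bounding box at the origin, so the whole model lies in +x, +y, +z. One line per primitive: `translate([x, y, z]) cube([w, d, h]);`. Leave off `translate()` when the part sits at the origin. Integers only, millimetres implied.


translate([0, 0, 410]) cube([269, 340, 26]);
cube([32, 32, 410]);
translate([237, 0, 0]) cube([32, 32, 410]);
translate([0, 308, 0]) cube([32, 32, 410]);
translate([237, 308, 0]) cube([32, 32, 410]);


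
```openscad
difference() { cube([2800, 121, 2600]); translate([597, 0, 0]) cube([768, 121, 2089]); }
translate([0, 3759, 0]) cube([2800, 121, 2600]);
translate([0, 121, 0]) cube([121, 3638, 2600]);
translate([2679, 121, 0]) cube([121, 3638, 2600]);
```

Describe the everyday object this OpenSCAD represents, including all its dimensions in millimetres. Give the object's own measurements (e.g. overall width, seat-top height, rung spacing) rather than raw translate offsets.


A single room: four walls, each 2600 mm tall and 121 mm thick, enclosing an outside footprint 2800×3880 mm (x × y), no floor or roof. The front and back walls (−y and +y sides) run the full x-width; the side walls fit between their inner faces. A door opening 768 mm wide and 2089 mm tall is cut through the front wall from the floor up, its −x edge 597 mm from the wall's −x end.


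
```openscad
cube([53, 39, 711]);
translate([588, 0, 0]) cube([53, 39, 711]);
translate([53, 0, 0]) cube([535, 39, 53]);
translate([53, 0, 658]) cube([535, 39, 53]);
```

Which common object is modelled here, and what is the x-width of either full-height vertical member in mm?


A picture frame. The border width is 53 mm.

Four thin pieces enclosing a rectangular opening — a picture frame. The two full-height stiles are 711 mm tall; the top rail sits at z = 658 and is 53 mm tall, so the border above the opening is 711 − 658 = 53 mm, matching the stile x-width.


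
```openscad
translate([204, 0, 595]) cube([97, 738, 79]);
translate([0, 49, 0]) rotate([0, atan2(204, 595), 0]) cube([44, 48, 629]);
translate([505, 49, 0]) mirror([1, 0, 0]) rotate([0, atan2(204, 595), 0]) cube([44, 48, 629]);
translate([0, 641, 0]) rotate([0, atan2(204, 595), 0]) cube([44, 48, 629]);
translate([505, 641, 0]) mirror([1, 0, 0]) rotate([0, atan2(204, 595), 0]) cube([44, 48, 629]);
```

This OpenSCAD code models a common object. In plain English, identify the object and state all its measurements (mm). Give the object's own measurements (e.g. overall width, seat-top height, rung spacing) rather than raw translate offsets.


A sawhorse. A 97×738×79 mm beam (x, y, z) sits on two A-frame leg pairs. Each pair is two raked legs of 44×48 mm section (48 mm along y) splaying symmetrically in x. Each leg rises 595 mm vertically over 204 mm of horizontal reach and is 629 mm long along its own axis. Every leg's outer bottom edge rests on the floor and its outer top edge meets a bottom edge of the beam — the left legs (tilting toward +x) meet the beam's −x bottom edge, the right legs (their mirror images, tilting toward −x) meet its +x bottom edge — so the leg tops tuck under the beam, the beam's underside is 595 mm above the floor, and the feet are 505 mm apart outside-to-outside with the beam centred between them. The two leg pairs are set in 49 mm from either end of the beam.


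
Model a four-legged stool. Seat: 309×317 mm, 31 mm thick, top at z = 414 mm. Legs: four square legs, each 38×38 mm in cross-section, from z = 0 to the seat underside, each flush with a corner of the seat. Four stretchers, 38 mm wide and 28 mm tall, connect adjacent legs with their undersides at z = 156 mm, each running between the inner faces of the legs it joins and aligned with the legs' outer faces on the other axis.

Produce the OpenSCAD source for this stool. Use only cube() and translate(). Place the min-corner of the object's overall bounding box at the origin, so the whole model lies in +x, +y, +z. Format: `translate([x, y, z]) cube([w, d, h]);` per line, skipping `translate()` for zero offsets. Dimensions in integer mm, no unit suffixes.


translate([0, 0, 383]) cube([309, 317, 31]);
cube([38, 38, 383]);
translate([271, 0, 0]) cube([38, 38, 383]);
translate([0, 279, 0]) cube([38, 38, 383]);
translate([271, 279, 0]) cube([38, 38, 383]);
translate([38, 0, 156]) cube([233, 38, 28]);
translate([38, 279, 156]) cube([233, 38, 28]);
translate([0, 38, 156]) cube([38, 241, 28]);
translate([271, 38, 156]) cube([38, 241, 28]);


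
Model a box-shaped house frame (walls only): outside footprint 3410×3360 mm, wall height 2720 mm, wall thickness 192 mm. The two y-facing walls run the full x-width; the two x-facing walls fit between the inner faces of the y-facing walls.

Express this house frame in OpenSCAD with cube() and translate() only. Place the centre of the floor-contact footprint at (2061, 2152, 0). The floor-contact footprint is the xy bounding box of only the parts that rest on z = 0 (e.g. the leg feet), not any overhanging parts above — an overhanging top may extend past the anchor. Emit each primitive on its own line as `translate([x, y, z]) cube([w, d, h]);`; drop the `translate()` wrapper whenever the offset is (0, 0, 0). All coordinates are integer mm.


translate([356, 472, 0]) cube([3410, 192, 2720]);
translate([356, 3640, 0]) cube([3410, 192, 2720]);
translate([356, 664, 0]) cube([192, 2976, 2720]);
translate([3574, 664, 0]) cube([192, 2976, 2720]);


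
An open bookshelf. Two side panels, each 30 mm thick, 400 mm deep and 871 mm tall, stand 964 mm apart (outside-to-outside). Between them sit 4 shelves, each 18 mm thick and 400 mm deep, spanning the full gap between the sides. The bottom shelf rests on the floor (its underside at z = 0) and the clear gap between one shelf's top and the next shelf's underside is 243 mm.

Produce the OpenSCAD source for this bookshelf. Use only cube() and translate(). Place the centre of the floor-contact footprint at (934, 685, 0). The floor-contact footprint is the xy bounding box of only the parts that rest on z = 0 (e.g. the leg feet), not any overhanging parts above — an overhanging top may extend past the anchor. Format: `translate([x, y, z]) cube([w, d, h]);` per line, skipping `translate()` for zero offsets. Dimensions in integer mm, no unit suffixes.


translate([452, 485, 0]) cube([30, 400, 871]);
translate([1386, 485, 0]) cube([30, 400, 871]);
translate([482, 485, 0]) cube([904, 400, 18]);
translate([482, 485, 261]) cube([904, 400, 18]);
translate([482, 485, 522]) cube([904, 400, 18]);
translate([482, 485, 783]) cube([904, 400, 18]);


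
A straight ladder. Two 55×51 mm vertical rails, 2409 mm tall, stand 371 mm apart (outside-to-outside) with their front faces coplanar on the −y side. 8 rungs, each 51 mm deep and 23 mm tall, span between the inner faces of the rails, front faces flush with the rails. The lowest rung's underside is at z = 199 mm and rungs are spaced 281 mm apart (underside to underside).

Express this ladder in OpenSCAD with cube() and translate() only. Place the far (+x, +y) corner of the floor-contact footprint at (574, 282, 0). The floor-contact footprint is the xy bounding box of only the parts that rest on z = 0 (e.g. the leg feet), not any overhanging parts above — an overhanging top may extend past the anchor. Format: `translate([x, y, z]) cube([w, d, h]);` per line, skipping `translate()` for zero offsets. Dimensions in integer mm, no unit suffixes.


translate([203, 231, 0]) cube([55, 51, 2409]);
translate([519, 231, 0]) cube([55, 51, 2409]);
translate([258, 231, 199]) cube([261, 51, 23]);
translate([258, 231, 480]) cube([261, 51, 23]);
translate([258, 231, 761]) cube([261, 51, 23]);
translate([258, 231, 1042]) cube([261, 51, 23]);
translate([258, 231, 1323]) cube([261, 51, 23]);
translate([258, 231, 1604]) cube([261, 51, 23]);
translate([258, 231, 1885]) cube([261, 51, 23]);
translate([258, 231, 2166]) cube([261, 51, 23]);


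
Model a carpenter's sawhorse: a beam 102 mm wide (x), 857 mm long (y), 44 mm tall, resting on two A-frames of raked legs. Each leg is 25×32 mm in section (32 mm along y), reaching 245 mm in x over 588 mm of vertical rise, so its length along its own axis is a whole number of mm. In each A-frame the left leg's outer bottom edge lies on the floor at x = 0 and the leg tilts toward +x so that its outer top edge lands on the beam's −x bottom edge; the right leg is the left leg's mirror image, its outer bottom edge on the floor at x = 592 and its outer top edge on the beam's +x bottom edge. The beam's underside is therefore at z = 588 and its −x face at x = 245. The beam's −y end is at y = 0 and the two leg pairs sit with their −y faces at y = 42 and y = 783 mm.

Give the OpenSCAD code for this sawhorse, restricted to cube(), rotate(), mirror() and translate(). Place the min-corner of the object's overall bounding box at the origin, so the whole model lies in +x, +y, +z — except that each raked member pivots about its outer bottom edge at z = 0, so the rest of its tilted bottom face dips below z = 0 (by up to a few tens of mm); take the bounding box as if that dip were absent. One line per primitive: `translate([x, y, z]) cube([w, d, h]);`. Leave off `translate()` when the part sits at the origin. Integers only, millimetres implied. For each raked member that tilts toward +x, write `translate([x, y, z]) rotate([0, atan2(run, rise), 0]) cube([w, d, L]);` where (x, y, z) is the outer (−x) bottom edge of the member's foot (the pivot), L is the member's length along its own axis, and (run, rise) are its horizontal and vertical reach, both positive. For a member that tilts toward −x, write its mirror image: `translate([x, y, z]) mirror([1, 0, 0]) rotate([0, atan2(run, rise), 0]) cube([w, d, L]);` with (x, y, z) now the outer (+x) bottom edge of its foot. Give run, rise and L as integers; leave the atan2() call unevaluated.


translate([245, 0, 588]) cube([102, 857, 44]);
translate([0, 42, 0]) rotate([0, atan2(245, 588), 0]) cube([25, 32, 637]);
translate([592, 42, 0]) mirror([1, 0, 0]) rotate([0, atan2(245, 588), 0]) cube([25, 32, 637]);
translate([0, 783, 0]) rotate([0, atan2(245, 588), 0]) cube([25, 32, 637]);
translate([592, 783, 0]) mirror([1, 0, 0]) rotate([0, atan2(245, 588), 0]) cube([25, 32, 637]);


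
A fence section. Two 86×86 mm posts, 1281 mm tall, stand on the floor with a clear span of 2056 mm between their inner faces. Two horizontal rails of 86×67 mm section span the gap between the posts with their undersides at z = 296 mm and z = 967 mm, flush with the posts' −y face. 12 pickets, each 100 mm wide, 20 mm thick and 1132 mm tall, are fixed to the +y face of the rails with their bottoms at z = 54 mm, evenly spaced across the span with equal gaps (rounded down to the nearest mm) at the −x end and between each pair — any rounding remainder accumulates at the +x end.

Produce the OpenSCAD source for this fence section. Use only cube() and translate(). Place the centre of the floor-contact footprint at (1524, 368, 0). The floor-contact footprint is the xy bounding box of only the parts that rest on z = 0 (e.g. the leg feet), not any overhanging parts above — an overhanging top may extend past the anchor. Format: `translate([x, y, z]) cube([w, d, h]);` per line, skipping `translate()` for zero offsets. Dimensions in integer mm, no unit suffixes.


translate([410, 325, 0]) cube([86, 86, 1281]);
translate([2552, 325, 0]) cube([86, 86, 1281]);
translate([496, 325, 296]) cube([2056, 86, 67]);
translate([496, 325, 967]) cube([2056, 86, 67]);
translate([561, 411, 54]) cube([100, 20, 1132]);
translate([726, 411, 54]) cube([100, 20, 1132]);
translate([891, 411, 54]) cube([100, 20, 1132]);
translate([1056, 411, 54]) cube([100, 20, 1132]);
translate([1221, 411, 54]) cube([100, 20, 1132]);
translate([1386, 411, 54]) cube([100, 20, 1132]);
translate([1551, 411, 54]) cube([100, 20, 1132]);
translate([1716, 411, 54]) cube([100, 20, 1132]);
translate([1881, 411, 54]) cube([100, 20, 1132]);
translate([2046, 411, 54]) cube([100, 20, 1132]);
translate([2211, 411, 54]) cube([100, 20, 1132]);
translate([2376, 411, 54]) cube([100, 20, 1132]);


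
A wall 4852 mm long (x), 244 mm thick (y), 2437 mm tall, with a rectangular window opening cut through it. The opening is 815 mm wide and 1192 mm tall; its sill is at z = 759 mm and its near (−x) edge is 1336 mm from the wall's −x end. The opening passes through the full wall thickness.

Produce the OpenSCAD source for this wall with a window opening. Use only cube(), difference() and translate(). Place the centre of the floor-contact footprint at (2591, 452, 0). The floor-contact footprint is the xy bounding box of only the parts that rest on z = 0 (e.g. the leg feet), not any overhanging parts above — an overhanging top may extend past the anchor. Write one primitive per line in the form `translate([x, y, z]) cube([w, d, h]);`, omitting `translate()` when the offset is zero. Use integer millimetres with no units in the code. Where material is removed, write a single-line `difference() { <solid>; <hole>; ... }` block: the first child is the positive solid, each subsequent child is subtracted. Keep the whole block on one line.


difference() { translate([165, 330, 0]) cube([4852, 244, 2437]); translate([1501, 330, 759]) cube([815, 244, 1192]); }


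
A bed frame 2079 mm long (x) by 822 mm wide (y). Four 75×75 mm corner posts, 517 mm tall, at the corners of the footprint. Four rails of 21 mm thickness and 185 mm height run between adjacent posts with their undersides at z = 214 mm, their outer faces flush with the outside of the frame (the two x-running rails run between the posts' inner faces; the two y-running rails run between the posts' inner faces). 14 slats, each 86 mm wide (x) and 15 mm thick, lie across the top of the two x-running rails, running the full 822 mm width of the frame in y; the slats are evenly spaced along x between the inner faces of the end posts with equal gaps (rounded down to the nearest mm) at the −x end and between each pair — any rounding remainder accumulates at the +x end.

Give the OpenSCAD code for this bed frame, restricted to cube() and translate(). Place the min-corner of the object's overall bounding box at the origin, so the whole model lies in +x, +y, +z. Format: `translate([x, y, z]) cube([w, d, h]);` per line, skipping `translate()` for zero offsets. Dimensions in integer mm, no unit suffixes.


// slat z = rail_z + rail_h = 214 + 185 = 399
// slat gap = ⌊(1929 − 14·86) / 15⌋ = 48
cube([75, 75, 517]);
translate([0, 747, 0]) cube([75, 75, 517]);
translate([2004, 0, 0]) cube([75, 75, 517]);
translate([2004, 747, 0]) cube([75, 75, 517]);
translate([75, 0, 214]) cube([1929, 21, 185]);
translate([75, 801, 214]) cube([1929, 21, 185]);
translate([0, 75, 214]) cube([21, 672, 185]);
translate([2058, 75, 214]) cube([21, 672, 185]);
translate([123, 0, 399]) cube([86, 822, 15]);
translate([257, 0, 399]) cube([86, 822, 15]);
translate([391, 0, 399]) cube([86, 822, 15]);
translate([525, 0, 399]) cube([86, 822, 15]);
translate([659, 0, 399]) cube([86, 822, 15]);
translate([793, 0, 399]) cube([86, 822, 15]);
translate([927, 0, 399]) cube([86, 822, 15]);
translate([1061, 0, 399]) cube([86, 822, 15]);
translate([1195, 0, 399]) cube([86, 822, 15]);
translate([1329, 0, 399]) cube([86, 822, 15]);
translate([1463, 0, 399]) cube([86, 822, 15]);
translate([1597, 0, 399]) cube([86, 822, 15]);
translate([1731, 0, 399]) cube([86, 822, 15]);
translate([1865, 0, 399]) cube([86, 822, 15]);


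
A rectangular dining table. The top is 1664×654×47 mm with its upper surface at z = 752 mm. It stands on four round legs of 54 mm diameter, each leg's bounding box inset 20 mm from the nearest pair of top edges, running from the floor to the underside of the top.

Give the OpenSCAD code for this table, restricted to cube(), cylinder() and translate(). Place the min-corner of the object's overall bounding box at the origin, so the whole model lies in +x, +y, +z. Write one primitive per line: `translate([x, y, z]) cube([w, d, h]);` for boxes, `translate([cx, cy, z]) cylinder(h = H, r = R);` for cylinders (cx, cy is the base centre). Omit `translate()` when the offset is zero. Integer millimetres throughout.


translate([0, 0, 705]) cube([1664, 654, 47]);
translate([47, 47, 0]) cylinder(h = 705, r = 27);
translate([1617, 47, 0]) cylinder(h = 705, r = 27);
translate([47, 607, 0]) cylinder(h = 705, r = 27);
translate([1617, 607, 0]) cylinder(h = 705, r = 27);


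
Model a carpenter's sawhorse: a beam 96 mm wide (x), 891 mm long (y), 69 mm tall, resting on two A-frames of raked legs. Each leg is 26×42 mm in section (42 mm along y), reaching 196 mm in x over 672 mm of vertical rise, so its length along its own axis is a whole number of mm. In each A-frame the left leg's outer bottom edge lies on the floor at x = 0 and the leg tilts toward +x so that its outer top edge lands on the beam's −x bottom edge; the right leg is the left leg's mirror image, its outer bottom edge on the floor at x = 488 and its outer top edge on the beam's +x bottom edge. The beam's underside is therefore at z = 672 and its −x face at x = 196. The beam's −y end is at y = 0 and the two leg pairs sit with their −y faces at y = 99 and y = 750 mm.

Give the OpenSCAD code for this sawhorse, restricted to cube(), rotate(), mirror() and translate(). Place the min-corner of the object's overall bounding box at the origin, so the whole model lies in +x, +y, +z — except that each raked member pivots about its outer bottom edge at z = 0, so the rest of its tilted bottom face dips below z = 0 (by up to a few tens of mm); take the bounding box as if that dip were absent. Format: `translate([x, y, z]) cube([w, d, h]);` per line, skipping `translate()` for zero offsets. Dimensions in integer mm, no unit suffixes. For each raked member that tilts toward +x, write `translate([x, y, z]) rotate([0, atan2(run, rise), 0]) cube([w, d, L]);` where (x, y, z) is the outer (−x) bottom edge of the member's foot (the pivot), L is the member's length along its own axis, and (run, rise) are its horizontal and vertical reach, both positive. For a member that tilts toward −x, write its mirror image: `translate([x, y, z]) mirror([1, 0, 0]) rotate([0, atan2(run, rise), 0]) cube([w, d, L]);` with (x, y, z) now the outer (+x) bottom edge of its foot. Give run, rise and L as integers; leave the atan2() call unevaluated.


translate([196, 0, 672]) cube([96, 891, 69]);
translate([0, 99, 0]) rotate([0, atan2(196, 672), 0]) cube([26, 42, 700]);
translate([488, 99, 0]) mirror([1, 0, 0]) rotate([0, atan2(196, 672), 0]) cube([26, 42, 700]);
translate([0, 750, 0]) rotate([0, atan2(196, 672), 0]) cube([26, 42, 700]);
translate([488, 750, 0]) mirror([1, 0, 0]) rotate([0, atan2(196, 672), 0]) cube([26, 42, 700]);


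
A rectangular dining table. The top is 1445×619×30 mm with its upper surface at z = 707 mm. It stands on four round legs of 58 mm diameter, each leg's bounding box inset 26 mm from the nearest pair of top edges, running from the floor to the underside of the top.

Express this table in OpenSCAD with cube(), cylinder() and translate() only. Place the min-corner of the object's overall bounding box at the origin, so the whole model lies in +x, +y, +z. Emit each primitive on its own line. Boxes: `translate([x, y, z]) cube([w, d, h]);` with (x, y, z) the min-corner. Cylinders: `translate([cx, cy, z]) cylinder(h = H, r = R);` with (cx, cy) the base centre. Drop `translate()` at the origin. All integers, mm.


// leg_h = 707 - 30 = 677
translate([0, 0, 677]) cube([1445, 619, 30]);
translate([55, 55, 0]) cylinder(h = 677, r = 29);
translate([1390, 55, 0]) cylinder(h = 677, r = 29);
translate([55, 564, 0]) cylinder(h = 677, r = 29);
translate([1390, 564, 0]) cylinder(h = 677, r = 29);


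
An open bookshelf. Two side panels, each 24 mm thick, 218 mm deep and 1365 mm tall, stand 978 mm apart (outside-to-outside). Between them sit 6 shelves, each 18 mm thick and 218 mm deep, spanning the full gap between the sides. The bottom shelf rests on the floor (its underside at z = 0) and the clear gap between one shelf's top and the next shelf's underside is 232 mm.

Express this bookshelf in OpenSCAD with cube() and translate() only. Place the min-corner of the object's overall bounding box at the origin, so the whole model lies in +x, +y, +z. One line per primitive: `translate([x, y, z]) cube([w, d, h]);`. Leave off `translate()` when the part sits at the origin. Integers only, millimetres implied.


cube([24, 218, 1365]);
translate([954, 0, 0]) cube([24, 218, 1365]);
translate([24, 0, 0]) cube([930, 218, 18]);
translate([24, 0, 250]) cube([930, 218, 18]);
translate([24, 0, 500]) cube([930, 218, 18]);
translate([24, 0, 750]) cube([930, 218, 18]);
translate([24, 0, 1000]) cube([930, 218, 18]);
translate([24, 0, 1250]) cube([930, 218, 18]);


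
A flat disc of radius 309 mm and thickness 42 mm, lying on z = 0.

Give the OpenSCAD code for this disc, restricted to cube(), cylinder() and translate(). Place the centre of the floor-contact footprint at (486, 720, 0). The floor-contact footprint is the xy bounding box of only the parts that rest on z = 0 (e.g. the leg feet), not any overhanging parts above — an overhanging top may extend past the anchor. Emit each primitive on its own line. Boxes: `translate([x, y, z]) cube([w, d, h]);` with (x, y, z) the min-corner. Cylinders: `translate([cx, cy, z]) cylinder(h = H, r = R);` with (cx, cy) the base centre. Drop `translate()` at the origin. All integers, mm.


translate([486, 720, 0]) cylinder(h = 42, r = 309);


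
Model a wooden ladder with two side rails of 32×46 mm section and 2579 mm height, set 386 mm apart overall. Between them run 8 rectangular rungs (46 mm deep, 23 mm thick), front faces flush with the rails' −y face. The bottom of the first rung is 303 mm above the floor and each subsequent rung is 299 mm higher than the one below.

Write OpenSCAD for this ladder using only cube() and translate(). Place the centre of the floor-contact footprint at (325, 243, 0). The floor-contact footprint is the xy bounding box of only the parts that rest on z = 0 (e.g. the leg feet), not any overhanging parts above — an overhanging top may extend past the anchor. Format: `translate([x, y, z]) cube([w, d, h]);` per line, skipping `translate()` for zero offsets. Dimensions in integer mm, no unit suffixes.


// rung span = 386 - 2*32 = 322
// rung[k] z = 303 + k*299
translate([132, 220, 0]) cube([32, 46, 2579]);
translate([486, 220, 0]) cube([32, 46, 2579]);
translate([164, 220, 303]) cube([322, 46, 23]);
translate([164, 220, 602]) cube([322, 46, 23]);
translate([164, 220, 901]) cube([322, 46, 23]);
translate([164, 220, 1200]) cube([322, 46, 23]);
translate([164, 220, 1499]) cube([322, 46, 23]);
translate([164, 220, 1798]) cube([322, 46, 23]);
translate([164, 220, 2097]) cube([322, 46, 23]);
translate([164, 220, 2396]) cube([322, 46, 23]);


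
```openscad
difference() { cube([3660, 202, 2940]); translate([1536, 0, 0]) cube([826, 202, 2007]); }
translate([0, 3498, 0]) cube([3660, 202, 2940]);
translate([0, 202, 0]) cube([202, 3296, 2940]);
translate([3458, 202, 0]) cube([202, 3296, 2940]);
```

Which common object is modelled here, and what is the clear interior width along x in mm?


A single room. The interior width is 3256 mm.

Four walls enclosing a rectangle with a door in the front wall — a room. Outside width 3660 minus two 202 mm walls gives 3256 mm.


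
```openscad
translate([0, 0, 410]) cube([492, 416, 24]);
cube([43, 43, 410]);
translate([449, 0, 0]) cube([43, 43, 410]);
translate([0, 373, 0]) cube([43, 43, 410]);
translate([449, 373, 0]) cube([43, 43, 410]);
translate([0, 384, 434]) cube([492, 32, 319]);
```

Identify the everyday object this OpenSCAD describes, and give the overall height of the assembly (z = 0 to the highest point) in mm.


A chair. The overall height is 753 mm.

A slab on four corner posts with a tall panel at the back — a chair. The seat slab sits at z = 410 with thickness 24, and the 319 mm backrest starts at the seat top, so the overall height is 410 + 24 + 319 = 753 mm.


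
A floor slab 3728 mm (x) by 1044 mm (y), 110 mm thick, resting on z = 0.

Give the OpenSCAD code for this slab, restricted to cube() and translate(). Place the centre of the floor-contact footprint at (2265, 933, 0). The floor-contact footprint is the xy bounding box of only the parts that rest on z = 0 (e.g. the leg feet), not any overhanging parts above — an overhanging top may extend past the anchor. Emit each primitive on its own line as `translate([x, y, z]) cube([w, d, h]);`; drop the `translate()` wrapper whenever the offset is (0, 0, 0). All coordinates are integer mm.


translate([401, 411, 0]) cube([3728, 1044, 110]);


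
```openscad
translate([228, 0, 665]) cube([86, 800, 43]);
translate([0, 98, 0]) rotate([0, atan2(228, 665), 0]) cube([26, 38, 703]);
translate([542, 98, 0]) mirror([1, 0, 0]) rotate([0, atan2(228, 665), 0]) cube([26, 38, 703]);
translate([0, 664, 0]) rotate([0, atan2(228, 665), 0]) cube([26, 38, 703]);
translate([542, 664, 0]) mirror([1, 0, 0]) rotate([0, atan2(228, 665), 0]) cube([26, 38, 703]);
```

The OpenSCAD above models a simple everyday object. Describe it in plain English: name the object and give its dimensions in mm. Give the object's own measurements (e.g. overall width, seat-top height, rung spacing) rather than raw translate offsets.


A sawhorse. A 86×800×43 mm beam (x, y, z) sits on two A-frame leg pairs. Each pair is two raked legs of 26×38 mm section (38 mm along y) splaying symmetrically in x. Each leg rises 665 mm vertically over 228 mm of horizontal reach and is 703 mm long along its own axis. Every leg's outer bottom edge rests on the floor and its outer top edge meets a bottom edge of the beam — the left legs (tilting toward +x) meet the beam's −x bottom edge, the right legs (their mirror images, tilting toward −x) meet its +x bottom edge — so the leg tops tuck under the beam, the beam's underside is 665 mm above the floor, and the feet are 542 mm apart outside-to-outside with the beam centred between them. The two leg pairs are set in 98 mm from either end of the beam.
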